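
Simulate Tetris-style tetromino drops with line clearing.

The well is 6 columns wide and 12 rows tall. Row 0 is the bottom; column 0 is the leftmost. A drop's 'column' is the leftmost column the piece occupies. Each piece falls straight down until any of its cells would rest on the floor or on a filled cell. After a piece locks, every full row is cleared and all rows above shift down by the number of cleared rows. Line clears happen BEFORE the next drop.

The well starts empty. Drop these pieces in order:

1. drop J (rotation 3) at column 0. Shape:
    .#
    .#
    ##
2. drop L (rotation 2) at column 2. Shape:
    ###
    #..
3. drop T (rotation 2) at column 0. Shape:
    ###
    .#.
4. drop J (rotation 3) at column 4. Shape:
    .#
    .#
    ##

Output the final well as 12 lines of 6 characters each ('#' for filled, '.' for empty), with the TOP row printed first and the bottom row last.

Answer: ......
......
......
......
......
......
......
###..#
.#...#
.#..##
.####.
###...

Derivation:
Drop 1: J rot3 at col 0 lands with bottom-row=0; cleared 0 line(s) (total 0); column heights now [1 3 0 0 0 0], max=3
Drop 2: L rot2 at col 2 lands with bottom-row=0; cleared 0 line(s) (total 0); column heights now [1 3 2 2 2 0], max=3
Drop 3: T rot2 at col 0 lands with bottom-row=3; cleared 0 line(s) (total 0); column heights now [5 5 5 2 2 0], max=5
Drop 4: J rot3 at col 4 lands with bottom-row=2; cleared 0 line(s) (total 0); column heights now [5 5 5 2 3 5], max=5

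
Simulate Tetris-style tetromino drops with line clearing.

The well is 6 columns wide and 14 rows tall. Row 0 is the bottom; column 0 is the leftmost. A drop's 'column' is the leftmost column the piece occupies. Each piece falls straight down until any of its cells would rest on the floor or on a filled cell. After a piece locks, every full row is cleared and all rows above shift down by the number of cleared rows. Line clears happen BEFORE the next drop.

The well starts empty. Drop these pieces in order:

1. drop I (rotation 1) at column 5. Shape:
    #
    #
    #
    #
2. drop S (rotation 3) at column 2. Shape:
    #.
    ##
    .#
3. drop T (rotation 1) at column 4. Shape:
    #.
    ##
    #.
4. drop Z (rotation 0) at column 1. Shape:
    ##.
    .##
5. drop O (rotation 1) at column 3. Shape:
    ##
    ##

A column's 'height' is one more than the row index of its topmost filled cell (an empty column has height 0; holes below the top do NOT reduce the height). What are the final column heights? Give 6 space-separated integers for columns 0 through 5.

Drop 1: I rot1 at col 5 lands with bottom-row=0; cleared 0 line(s) (total 0); column heights now [0 0 0 0 0 4], max=4
Drop 2: S rot3 at col 2 lands with bottom-row=0; cleared 0 line(s) (total 0); column heights now [0 0 3 2 0 4], max=4
Drop 3: T rot1 at col 4 lands with bottom-row=3; cleared 0 line(s) (total 0); column heights now [0 0 3 2 6 5], max=6
Drop 4: Z rot0 at col 1 lands with bottom-row=3; cleared 0 line(s) (total 0); column heights now [0 5 5 4 6 5], max=6
Drop 5: O rot1 at col 3 lands with bottom-row=6; cleared 0 line(s) (total 0); column heights now [0 5 5 8 8 5], max=8

Answer: 0 5 5 8 8 5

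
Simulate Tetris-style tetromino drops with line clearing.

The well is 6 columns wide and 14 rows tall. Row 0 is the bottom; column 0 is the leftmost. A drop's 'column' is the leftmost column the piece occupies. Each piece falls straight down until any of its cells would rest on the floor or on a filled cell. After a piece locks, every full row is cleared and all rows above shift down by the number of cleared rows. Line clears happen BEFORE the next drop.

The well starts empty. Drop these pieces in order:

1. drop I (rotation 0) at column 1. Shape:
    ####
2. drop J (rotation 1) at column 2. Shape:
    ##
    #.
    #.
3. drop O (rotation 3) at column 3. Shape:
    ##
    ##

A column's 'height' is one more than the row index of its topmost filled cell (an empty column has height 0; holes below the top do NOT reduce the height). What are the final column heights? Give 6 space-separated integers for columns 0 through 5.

Answer: 0 1 4 6 6 0

Derivation:
Drop 1: I rot0 at col 1 lands with bottom-row=0; cleared 0 line(s) (total 0); column heights now [0 1 1 1 1 0], max=1
Drop 2: J rot1 at col 2 lands with bottom-row=1; cleared 0 line(s) (total 0); column heights now [0 1 4 4 1 0], max=4
Drop 3: O rot3 at col 3 lands with bottom-row=4; cleared 0 line(s) (total 0); column heights now [0 1 4 6 6 0], max=6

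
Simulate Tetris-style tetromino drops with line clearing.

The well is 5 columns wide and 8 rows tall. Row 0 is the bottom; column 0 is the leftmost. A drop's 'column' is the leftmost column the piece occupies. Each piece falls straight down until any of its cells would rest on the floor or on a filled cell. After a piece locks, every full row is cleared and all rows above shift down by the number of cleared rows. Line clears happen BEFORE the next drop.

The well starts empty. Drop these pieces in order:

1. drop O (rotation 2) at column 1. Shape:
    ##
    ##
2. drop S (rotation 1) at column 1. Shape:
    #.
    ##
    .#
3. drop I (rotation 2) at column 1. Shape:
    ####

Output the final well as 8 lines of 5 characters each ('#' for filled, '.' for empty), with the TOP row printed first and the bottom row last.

Answer: .....
.....
.####
.#...
.##..
..#..
.##..
.##..

Derivation:
Drop 1: O rot2 at col 1 lands with bottom-row=0; cleared 0 line(s) (total 0); column heights now [0 2 2 0 0], max=2
Drop 2: S rot1 at col 1 lands with bottom-row=2; cleared 0 line(s) (total 0); column heights now [0 5 4 0 0], max=5
Drop 3: I rot2 at col 1 lands with bottom-row=5; cleared 0 line(s) (total 0); column heights now [0 6 6 6 6], max=6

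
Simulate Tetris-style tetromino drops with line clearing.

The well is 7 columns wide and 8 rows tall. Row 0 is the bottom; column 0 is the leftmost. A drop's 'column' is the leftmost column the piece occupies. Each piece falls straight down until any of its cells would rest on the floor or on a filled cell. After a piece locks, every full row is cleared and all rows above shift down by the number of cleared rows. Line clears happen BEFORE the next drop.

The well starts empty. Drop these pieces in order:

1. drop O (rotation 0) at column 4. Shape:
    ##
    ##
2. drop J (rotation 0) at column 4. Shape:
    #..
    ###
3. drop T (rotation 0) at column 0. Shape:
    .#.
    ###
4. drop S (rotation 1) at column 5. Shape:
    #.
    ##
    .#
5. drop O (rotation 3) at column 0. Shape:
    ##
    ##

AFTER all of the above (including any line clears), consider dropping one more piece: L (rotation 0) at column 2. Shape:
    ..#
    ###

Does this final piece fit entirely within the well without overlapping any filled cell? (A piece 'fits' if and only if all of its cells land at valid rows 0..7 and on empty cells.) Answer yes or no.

Drop 1: O rot0 at col 4 lands with bottom-row=0; cleared 0 line(s) (total 0); column heights now [0 0 0 0 2 2 0], max=2
Drop 2: J rot0 at col 4 lands with bottom-row=2; cleared 0 line(s) (total 0); column heights now [0 0 0 0 4 3 3], max=4
Drop 3: T rot0 at col 0 lands with bottom-row=0; cleared 0 line(s) (total 0); column heights now [1 2 1 0 4 3 3], max=4
Drop 4: S rot1 at col 5 lands with bottom-row=3; cleared 0 line(s) (total 0); column heights now [1 2 1 0 4 6 5], max=6
Drop 5: O rot3 at col 0 lands with bottom-row=2; cleared 0 line(s) (total 0); column heights now [4 4 1 0 4 6 5], max=6
Test piece L rot0 at col 2 (width 3): heights before test = [4 4 1 0 4 6 5]; fits = True

Answer: yes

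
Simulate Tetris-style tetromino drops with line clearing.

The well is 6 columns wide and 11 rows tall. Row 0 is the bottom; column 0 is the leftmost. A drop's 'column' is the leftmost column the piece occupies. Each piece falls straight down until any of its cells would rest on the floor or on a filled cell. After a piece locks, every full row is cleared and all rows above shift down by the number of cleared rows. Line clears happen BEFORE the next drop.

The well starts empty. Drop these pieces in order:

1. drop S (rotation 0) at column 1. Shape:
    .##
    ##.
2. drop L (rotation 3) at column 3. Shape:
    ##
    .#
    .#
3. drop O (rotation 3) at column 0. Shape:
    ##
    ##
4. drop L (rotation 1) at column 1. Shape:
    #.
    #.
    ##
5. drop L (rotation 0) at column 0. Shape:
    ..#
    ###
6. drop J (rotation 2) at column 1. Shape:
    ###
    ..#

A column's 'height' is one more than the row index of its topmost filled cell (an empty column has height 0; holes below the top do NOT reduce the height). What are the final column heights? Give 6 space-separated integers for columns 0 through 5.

Drop 1: S rot0 at col 1 lands with bottom-row=0; cleared 0 line(s) (total 0); column heights now [0 1 2 2 0 0], max=2
Drop 2: L rot3 at col 3 lands with bottom-row=0; cleared 0 line(s) (total 0); column heights now [0 1 2 3 3 0], max=3
Drop 3: O rot3 at col 0 lands with bottom-row=1; cleared 0 line(s) (total 0); column heights now [3 3 2 3 3 0], max=3
Drop 4: L rot1 at col 1 lands with bottom-row=3; cleared 0 line(s) (total 0); column heights now [3 6 4 3 3 0], max=6
Drop 5: L rot0 at col 0 lands with bottom-row=6; cleared 0 line(s) (total 0); column heights now [7 7 8 3 3 0], max=8
Drop 6: J rot2 at col 1 lands with bottom-row=7; cleared 0 line(s) (total 0); column heights now [7 9 9 9 3 0], max=9

Answer: 7 9 9 9 3 0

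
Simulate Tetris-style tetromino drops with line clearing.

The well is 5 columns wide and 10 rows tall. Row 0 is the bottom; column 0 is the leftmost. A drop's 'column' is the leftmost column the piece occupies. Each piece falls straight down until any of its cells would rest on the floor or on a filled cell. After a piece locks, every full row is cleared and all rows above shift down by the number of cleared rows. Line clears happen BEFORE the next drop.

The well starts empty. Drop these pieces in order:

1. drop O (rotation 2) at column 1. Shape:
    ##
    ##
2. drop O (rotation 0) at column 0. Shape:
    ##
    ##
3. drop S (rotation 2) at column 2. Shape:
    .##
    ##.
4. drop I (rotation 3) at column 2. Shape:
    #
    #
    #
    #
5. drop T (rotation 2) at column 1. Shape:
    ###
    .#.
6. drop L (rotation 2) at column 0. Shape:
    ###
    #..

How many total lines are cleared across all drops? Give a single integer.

Answer: 1

Derivation:
Drop 1: O rot2 at col 1 lands with bottom-row=0; cleared 0 line(s) (total 0); column heights now [0 2 2 0 0], max=2
Drop 2: O rot0 at col 0 lands with bottom-row=2; cleared 0 line(s) (total 0); column heights now [4 4 2 0 0], max=4
Drop 3: S rot2 at col 2 lands with bottom-row=2; cleared 0 line(s) (total 0); column heights now [4 4 3 4 4], max=4
Drop 4: I rot3 at col 2 lands with bottom-row=3; cleared 1 line(s) (total 1); column heights now [3 3 6 3 0], max=6
Drop 5: T rot2 at col 1 lands with bottom-row=6; cleared 0 line(s) (total 1); column heights now [3 8 8 8 0], max=8
Drop 6: L rot2 at col 0 lands with bottom-row=7; cleared 0 line(s) (total 1); column heights now [9 9 9 8 0], max=9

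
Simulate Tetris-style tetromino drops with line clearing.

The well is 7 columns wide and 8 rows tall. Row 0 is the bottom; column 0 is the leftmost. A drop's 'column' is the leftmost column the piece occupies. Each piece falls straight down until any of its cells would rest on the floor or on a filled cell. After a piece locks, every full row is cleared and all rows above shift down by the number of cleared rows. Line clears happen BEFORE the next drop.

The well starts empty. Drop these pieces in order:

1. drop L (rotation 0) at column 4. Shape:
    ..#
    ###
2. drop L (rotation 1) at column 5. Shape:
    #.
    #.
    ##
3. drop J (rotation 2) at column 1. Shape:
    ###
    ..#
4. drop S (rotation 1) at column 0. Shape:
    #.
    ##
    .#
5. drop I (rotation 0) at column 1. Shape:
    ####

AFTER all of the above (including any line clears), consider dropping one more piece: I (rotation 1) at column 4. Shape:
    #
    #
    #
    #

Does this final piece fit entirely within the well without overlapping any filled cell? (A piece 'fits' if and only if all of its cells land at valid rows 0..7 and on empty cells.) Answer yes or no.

Answer: no

Derivation:
Drop 1: L rot0 at col 4 lands with bottom-row=0; cleared 0 line(s) (total 0); column heights now [0 0 0 0 1 1 2], max=2
Drop 2: L rot1 at col 5 lands with bottom-row=2; cleared 0 line(s) (total 0); column heights now [0 0 0 0 1 5 3], max=5
Drop 3: J rot2 at col 1 lands with bottom-row=0; cleared 0 line(s) (total 0); column heights now [0 2 2 2 1 5 3], max=5
Drop 4: S rot1 at col 0 lands with bottom-row=2; cleared 0 line(s) (total 0); column heights now [5 4 2 2 1 5 3], max=5
Drop 5: I rot0 at col 1 lands with bottom-row=4; cleared 0 line(s) (total 0); column heights now [5 5 5 5 5 5 3], max=5
Test piece I rot1 at col 4 (width 1): heights before test = [5 5 5 5 5 5 3]; fits = False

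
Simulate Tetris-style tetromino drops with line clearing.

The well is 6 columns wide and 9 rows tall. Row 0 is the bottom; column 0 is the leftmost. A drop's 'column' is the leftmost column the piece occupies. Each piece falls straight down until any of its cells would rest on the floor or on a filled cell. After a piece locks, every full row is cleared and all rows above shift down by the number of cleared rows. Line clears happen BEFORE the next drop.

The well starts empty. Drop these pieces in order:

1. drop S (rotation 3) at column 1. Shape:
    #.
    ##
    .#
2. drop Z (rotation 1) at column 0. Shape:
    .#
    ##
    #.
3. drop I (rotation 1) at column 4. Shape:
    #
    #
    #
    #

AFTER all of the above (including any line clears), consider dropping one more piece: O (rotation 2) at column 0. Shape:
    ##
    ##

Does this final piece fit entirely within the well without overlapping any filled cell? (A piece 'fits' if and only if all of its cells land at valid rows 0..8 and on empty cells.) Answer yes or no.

Drop 1: S rot3 at col 1 lands with bottom-row=0; cleared 0 line(s) (total 0); column heights now [0 3 2 0 0 0], max=3
Drop 2: Z rot1 at col 0 lands with bottom-row=2; cleared 0 line(s) (total 0); column heights now [4 5 2 0 0 0], max=5
Drop 3: I rot1 at col 4 lands with bottom-row=0; cleared 0 line(s) (total 0); column heights now [4 5 2 0 4 0], max=5
Test piece O rot2 at col 0 (width 2): heights before test = [4 5 2 0 4 0]; fits = True

Answer: yes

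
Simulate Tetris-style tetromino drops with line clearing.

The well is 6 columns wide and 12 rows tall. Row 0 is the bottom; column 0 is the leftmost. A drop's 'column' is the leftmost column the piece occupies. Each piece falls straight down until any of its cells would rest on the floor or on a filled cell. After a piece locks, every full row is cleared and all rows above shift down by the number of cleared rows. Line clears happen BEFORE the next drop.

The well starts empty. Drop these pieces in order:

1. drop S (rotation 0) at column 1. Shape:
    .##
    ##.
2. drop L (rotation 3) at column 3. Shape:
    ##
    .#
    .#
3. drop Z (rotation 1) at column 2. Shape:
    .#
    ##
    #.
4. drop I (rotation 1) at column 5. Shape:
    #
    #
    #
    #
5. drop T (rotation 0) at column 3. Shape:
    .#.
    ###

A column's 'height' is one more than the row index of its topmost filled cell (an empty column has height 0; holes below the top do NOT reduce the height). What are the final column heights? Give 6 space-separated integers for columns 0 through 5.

Answer: 0 1 4 6 7 6

Derivation:
Drop 1: S rot0 at col 1 lands with bottom-row=0; cleared 0 line(s) (total 0); column heights now [0 1 2 2 0 0], max=2
Drop 2: L rot3 at col 3 lands with bottom-row=0; cleared 0 line(s) (total 0); column heights now [0 1 2 3 3 0], max=3
Drop 3: Z rot1 at col 2 lands with bottom-row=2; cleared 0 line(s) (total 0); column heights now [0 1 4 5 3 0], max=5
Drop 4: I rot1 at col 5 lands with bottom-row=0; cleared 0 line(s) (total 0); column heights now [0 1 4 5 3 4], max=5
Drop 5: T rot0 at col 3 lands with bottom-row=5; cleared 0 line(s) (total 0); column heights now [0 1 4 6 7 6], max=7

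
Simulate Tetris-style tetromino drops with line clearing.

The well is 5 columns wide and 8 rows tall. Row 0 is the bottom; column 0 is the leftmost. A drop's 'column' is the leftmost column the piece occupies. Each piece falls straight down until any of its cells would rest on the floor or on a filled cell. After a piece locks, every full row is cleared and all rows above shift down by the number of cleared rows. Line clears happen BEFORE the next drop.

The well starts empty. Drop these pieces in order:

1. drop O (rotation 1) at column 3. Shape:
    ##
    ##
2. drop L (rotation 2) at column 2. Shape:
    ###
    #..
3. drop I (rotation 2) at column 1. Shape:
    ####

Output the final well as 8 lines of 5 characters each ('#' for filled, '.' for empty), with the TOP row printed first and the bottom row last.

Answer: .....
.....
.....
.....
.####
..###
..###
...##

Derivation:
Drop 1: O rot1 at col 3 lands with bottom-row=0; cleared 0 line(s) (total 0); column heights now [0 0 0 2 2], max=2
Drop 2: L rot2 at col 2 lands with bottom-row=1; cleared 0 line(s) (total 0); column heights now [0 0 3 3 3], max=3
Drop 3: I rot2 at col 1 lands with bottom-row=3; cleared 0 line(s) (total 0); column heights now [0 4 4 4 4], max=4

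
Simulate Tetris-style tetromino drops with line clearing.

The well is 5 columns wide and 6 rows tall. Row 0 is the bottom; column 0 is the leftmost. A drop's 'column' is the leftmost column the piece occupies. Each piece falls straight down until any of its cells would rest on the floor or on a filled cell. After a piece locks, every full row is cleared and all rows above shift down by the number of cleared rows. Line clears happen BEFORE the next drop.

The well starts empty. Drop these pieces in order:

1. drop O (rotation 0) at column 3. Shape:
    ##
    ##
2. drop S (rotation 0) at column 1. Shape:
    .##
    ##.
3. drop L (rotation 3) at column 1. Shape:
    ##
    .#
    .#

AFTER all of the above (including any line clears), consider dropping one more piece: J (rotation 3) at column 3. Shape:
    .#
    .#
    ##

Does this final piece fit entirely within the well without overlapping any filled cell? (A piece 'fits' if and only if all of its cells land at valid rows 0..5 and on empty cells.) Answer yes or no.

Drop 1: O rot0 at col 3 lands with bottom-row=0; cleared 0 line(s) (total 0); column heights now [0 0 0 2 2], max=2
Drop 2: S rot0 at col 1 lands with bottom-row=1; cleared 0 line(s) (total 0); column heights now [0 2 3 3 2], max=3
Drop 3: L rot3 at col 1 lands with bottom-row=3; cleared 0 line(s) (total 0); column heights now [0 6 6 3 2], max=6
Test piece J rot3 at col 3 (width 2): heights before test = [0 6 6 3 2]; fits = True

Answer: yes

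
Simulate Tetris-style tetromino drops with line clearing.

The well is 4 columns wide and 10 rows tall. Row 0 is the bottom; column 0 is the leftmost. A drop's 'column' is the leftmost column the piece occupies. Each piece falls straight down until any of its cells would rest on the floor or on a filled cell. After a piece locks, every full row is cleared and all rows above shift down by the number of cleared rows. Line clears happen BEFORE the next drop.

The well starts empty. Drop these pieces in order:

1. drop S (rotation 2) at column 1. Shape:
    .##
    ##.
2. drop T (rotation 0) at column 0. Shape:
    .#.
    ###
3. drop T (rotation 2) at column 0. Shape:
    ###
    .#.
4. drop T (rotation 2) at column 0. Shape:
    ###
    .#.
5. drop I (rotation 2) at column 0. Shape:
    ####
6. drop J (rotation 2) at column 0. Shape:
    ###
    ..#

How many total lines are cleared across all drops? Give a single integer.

Drop 1: S rot2 at col 1 lands with bottom-row=0; cleared 0 line(s) (total 0); column heights now [0 1 2 2], max=2
Drop 2: T rot0 at col 0 lands with bottom-row=2; cleared 0 line(s) (total 0); column heights now [3 4 3 2], max=4
Drop 3: T rot2 at col 0 lands with bottom-row=4; cleared 0 line(s) (total 0); column heights now [6 6 6 2], max=6
Drop 4: T rot2 at col 0 lands with bottom-row=6; cleared 0 line(s) (total 0); column heights now [8 8 8 2], max=8
Drop 5: I rot2 at col 0 lands with bottom-row=8; cleared 1 line(s) (total 1); column heights now [8 8 8 2], max=8
Drop 6: J rot2 at col 0 lands with bottom-row=8; cleared 0 line(s) (total 1); column heights now [10 10 10 2], max=10

Answer: 1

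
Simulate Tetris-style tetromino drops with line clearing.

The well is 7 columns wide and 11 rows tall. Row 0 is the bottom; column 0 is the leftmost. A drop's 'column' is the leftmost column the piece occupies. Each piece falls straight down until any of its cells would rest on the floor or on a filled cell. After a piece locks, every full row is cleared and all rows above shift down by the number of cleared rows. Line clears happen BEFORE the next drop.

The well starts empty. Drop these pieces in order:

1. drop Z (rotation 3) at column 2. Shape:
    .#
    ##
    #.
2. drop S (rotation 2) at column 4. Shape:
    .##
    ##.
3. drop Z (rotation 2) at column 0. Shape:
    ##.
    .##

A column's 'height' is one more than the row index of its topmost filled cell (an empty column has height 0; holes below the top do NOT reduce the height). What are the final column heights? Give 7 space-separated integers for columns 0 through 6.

Answer: 4 4 3 3 1 2 2

Derivation:
Drop 1: Z rot3 at col 2 lands with bottom-row=0; cleared 0 line(s) (total 0); column heights now [0 0 2 3 0 0 0], max=3
Drop 2: S rot2 at col 4 lands with bottom-row=0; cleared 0 line(s) (total 0); column heights now [0 0 2 3 1 2 2], max=3
Drop 3: Z rot2 at col 0 lands with bottom-row=2; cleared 0 line(s) (total 0); column heights now [4 4 3 3 1 2 2], max=4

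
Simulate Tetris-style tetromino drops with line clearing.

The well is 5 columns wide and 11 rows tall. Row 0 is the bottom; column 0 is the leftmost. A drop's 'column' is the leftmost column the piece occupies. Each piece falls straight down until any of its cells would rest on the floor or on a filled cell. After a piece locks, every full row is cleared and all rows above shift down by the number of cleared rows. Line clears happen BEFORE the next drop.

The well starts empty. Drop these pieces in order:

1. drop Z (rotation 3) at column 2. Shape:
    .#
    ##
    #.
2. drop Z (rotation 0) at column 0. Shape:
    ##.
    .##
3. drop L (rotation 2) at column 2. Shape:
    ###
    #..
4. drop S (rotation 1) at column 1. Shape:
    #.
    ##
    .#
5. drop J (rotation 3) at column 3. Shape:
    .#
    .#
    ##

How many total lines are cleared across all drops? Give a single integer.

Answer: 0

Derivation:
Drop 1: Z rot3 at col 2 lands with bottom-row=0; cleared 0 line(s) (total 0); column heights now [0 0 2 3 0], max=3
Drop 2: Z rot0 at col 0 lands with bottom-row=2; cleared 0 line(s) (total 0); column heights now [4 4 3 3 0], max=4
Drop 3: L rot2 at col 2 lands with bottom-row=3; cleared 0 line(s) (total 0); column heights now [4 4 5 5 5], max=5
Drop 4: S rot1 at col 1 lands with bottom-row=5; cleared 0 line(s) (total 0); column heights now [4 8 7 5 5], max=8
Drop 5: J rot3 at col 3 lands with bottom-row=5; cleared 0 line(s) (total 0); column heights now [4 8 7 6 8], max=8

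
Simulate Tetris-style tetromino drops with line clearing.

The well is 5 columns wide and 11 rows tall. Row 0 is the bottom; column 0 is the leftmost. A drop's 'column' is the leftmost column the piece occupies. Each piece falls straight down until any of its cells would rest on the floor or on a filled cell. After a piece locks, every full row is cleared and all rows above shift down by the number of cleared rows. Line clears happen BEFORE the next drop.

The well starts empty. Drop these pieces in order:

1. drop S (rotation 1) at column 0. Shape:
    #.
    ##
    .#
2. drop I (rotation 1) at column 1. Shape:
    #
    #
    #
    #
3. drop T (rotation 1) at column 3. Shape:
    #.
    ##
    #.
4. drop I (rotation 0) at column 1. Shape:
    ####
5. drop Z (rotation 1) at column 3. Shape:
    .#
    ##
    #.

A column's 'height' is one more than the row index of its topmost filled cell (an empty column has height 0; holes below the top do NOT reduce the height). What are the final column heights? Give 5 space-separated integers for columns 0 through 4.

Drop 1: S rot1 at col 0 lands with bottom-row=0; cleared 0 line(s) (total 0); column heights now [3 2 0 0 0], max=3
Drop 2: I rot1 at col 1 lands with bottom-row=2; cleared 0 line(s) (total 0); column heights now [3 6 0 0 0], max=6
Drop 3: T rot1 at col 3 lands with bottom-row=0; cleared 0 line(s) (total 0); column heights now [3 6 0 3 2], max=6
Drop 4: I rot0 at col 1 lands with bottom-row=6; cleared 0 line(s) (total 0); column heights now [3 7 7 7 7], max=7
Drop 5: Z rot1 at col 3 lands with bottom-row=7; cleared 0 line(s) (total 0); column heights now [3 7 7 9 10], max=10

Answer: 3 7 7 9 10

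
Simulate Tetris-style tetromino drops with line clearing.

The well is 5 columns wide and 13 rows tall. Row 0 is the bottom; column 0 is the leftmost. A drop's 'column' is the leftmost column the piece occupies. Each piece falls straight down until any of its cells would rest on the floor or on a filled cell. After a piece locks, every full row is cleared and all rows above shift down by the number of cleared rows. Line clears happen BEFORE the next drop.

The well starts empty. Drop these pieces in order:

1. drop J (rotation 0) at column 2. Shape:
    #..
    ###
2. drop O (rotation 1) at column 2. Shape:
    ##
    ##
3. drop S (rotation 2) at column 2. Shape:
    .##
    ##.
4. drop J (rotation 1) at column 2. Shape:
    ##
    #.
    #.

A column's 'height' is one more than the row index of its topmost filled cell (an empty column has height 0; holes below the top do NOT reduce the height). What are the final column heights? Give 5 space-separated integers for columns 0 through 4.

Answer: 0 0 8 8 6

Derivation:
Drop 1: J rot0 at col 2 lands with bottom-row=0; cleared 0 line(s) (total 0); column heights now [0 0 2 1 1], max=2
Drop 2: O rot1 at col 2 lands with bottom-row=2; cleared 0 line(s) (total 0); column heights now [0 0 4 4 1], max=4
Drop 3: S rot2 at col 2 lands with bottom-row=4; cleared 0 line(s) (total 0); column heights now [0 0 5 6 6], max=6
Drop 4: J rot1 at col 2 lands with bottom-row=5; cleared 0 line(s) (total 0); column heights now [0 0 8 8 6], max=8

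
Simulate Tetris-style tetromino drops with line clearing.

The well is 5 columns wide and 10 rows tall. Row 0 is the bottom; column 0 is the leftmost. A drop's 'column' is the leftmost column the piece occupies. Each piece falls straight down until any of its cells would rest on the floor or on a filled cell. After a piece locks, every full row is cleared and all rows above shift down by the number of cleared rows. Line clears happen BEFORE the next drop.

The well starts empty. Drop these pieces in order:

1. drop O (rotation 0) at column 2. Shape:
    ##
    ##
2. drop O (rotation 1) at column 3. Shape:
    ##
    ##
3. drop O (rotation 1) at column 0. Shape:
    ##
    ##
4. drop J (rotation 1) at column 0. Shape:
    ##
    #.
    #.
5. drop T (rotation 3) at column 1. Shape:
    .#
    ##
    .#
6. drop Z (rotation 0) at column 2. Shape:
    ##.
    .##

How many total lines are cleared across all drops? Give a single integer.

Drop 1: O rot0 at col 2 lands with bottom-row=0; cleared 0 line(s) (total 0); column heights now [0 0 2 2 0], max=2
Drop 2: O rot1 at col 3 lands with bottom-row=2; cleared 0 line(s) (total 0); column heights now [0 0 2 4 4], max=4
Drop 3: O rot1 at col 0 lands with bottom-row=0; cleared 0 line(s) (total 0); column heights now [2 2 2 4 4], max=4
Drop 4: J rot1 at col 0 lands with bottom-row=2; cleared 0 line(s) (total 0); column heights now [5 5 2 4 4], max=5
Drop 5: T rot3 at col 1 lands with bottom-row=4; cleared 0 line(s) (total 0); column heights now [5 6 7 4 4], max=7
Drop 6: Z rot0 at col 2 lands with bottom-row=6; cleared 0 line(s) (total 0); column heights now [5 6 8 8 7], max=8

Answer: 0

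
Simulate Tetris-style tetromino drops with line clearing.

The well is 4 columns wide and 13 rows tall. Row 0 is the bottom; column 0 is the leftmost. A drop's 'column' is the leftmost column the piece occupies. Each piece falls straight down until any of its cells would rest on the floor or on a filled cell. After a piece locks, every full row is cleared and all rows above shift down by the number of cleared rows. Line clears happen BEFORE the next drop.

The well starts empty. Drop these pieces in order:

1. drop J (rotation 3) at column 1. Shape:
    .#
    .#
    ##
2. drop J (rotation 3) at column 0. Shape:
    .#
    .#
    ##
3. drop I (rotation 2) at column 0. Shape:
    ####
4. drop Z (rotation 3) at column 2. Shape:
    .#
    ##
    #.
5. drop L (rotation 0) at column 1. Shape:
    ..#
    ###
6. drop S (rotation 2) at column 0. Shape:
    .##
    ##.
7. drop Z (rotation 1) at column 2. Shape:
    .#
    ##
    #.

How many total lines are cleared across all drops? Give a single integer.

Answer: 1

Derivation:
Drop 1: J rot3 at col 1 lands with bottom-row=0; cleared 0 line(s) (total 0); column heights now [0 1 3 0], max=3
Drop 2: J rot3 at col 0 lands with bottom-row=1; cleared 0 line(s) (total 0); column heights now [2 4 3 0], max=4
Drop 3: I rot2 at col 0 lands with bottom-row=4; cleared 1 line(s) (total 1); column heights now [2 4 3 0], max=4
Drop 4: Z rot3 at col 2 lands with bottom-row=3; cleared 0 line(s) (total 1); column heights now [2 4 5 6], max=6
Drop 5: L rot0 at col 1 lands with bottom-row=6; cleared 0 line(s) (total 1); column heights now [2 7 7 8], max=8
Drop 6: S rot2 at col 0 lands with bottom-row=7; cleared 0 line(s) (total 1); column heights now [8 9 9 8], max=9
Drop 7: Z rot1 at col 2 lands with bottom-row=9; cleared 0 line(s) (total 1); column heights now [8 9 11 12], max=12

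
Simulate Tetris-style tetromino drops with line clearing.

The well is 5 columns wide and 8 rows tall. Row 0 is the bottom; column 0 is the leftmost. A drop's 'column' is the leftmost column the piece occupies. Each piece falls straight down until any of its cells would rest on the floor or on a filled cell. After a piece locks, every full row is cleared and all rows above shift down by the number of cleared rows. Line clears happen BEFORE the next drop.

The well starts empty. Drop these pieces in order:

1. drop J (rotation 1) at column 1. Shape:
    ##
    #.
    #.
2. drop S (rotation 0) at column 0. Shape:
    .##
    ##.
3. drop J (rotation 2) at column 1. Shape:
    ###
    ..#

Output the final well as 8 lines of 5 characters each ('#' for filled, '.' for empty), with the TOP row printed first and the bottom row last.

Answer: .....
.....
.###.
.###.
##...
.##..
.#...
.#...

Derivation:
Drop 1: J rot1 at col 1 lands with bottom-row=0; cleared 0 line(s) (total 0); column heights now [0 3 3 0 0], max=3
Drop 2: S rot0 at col 0 lands with bottom-row=3; cleared 0 line(s) (total 0); column heights now [4 5 5 0 0], max=5
Drop 3: J rot2 at col 1 lands with bottom-row=4; cleared 0 line(s) (total 0); column heights now [4 6 6 6 0], max=6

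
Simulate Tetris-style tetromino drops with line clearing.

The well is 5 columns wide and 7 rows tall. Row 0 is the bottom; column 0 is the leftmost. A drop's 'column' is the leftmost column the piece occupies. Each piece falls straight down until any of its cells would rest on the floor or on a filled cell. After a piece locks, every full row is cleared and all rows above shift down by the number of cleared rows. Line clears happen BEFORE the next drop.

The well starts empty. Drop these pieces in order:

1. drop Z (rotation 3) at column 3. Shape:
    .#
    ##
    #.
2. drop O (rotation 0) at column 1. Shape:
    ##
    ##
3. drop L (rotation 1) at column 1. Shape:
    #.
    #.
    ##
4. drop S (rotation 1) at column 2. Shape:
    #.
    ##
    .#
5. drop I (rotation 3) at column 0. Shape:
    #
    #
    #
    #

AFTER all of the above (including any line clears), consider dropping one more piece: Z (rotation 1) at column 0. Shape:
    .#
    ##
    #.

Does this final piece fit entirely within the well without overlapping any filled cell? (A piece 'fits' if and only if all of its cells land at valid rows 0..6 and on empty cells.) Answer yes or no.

Drop 1: Z rot3 at col 3 lands with bottom-row=0; cleared 0 line(s) (total 0); column heights now [0 0 0 2 3], max=3
Drop 2: O rot0 at col 1 lands with bottom-row=0; cleared 0 line(s) (total 0); column heights now [0 2 2 2 3], max=3
Drop 3: L rot1 at col 1 lands with bottom-row=2; cleared 0 line(s) (total 0); column heights now [0 5 3 2 3], max=5
Drop 4: S rot1 at col 2 lands with bottom-row=2; cleared 0 line(s) (total 0); column heights now [0 5 5 4 3], max=5
Drop 5: I rot3 at col 0 lands with bottom-row=0; cleared 2 line(s) (total 2); column heights now [2 3 3 2 0], max=3
Test piece Z rot1 at col 0 (width 2): heights before test = [2 3 3 2 0]; fits = True

Answer: yes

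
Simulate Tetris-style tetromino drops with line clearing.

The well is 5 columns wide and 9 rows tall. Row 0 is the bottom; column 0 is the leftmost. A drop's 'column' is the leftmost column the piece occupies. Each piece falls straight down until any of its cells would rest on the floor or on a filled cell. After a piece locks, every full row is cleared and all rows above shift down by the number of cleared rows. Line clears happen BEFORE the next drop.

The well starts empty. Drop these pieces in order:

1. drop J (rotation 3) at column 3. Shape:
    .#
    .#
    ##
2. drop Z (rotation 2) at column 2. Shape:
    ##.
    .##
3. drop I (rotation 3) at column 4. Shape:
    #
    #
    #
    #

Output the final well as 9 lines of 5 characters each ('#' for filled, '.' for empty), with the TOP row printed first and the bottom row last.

Drop 1: J rot3 at col 3 lands with bottom-row=0; cleared 0 line(s) (total 0); column heights now [0 0 0 1 3], max=3
Drop 2: Z rot2 at col 2 lands with bottom-row=3; cleared 0 line(s) (total 0); column heights now [0 0 5 5 4], max=5
Drop 3: I rot3 at col 4 lands with bottom-row=4; cleared 0 line(s) (total 0); column heights now [0 0 5 5 8], max=8

Answer: .....
....#
....#
....#
..###
...##
....#
....#
...##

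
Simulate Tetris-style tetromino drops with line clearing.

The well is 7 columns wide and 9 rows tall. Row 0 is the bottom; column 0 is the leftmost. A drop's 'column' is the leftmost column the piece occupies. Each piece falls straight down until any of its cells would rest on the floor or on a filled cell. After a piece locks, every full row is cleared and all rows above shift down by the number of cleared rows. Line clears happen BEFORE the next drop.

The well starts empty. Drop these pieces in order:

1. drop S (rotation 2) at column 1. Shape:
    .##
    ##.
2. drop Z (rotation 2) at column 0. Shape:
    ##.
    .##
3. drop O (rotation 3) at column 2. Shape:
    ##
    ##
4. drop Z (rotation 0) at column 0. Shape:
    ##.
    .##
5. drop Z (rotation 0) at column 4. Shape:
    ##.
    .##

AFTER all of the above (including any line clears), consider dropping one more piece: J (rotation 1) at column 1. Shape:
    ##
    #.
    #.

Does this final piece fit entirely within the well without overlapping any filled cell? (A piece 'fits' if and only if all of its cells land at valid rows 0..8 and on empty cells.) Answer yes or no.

Answer: no

Derivation:
Drop 1: S rot2 at col 1 lands with bottom-row=0; cleared 0 line(s) (total 0); column heights now [0 1 2 2 0 0 0], max=2
Drop 2: Z rot2 at col 0 lands with bottom-row=2; cleared 0 line(s) (total 0); column heights now [4 4 3 2 0 0 0], max=4
Drop 3: O rot3 at col 2 lands with bottom-row=3; cleared 0 line(s) (total 0); column heights now [4 4 5 5 0 0 0], max=5
Drop 4: Z rot0 at col 0 lands with bottom-row=5; cleared 0 line(s) (total 0); column heights now [7 7 6 5 0 0 0], max=7
Drop 5: Z rot0 at col 4 lands with bottom-row=0; cleared 0 line(s) (total 0); column heights now [7 7 6 5 2 2 1], max=7
Test piece J rot1 at col 1 (width 2): heights before test = [7 7 6 5 2 2 1]; fits = False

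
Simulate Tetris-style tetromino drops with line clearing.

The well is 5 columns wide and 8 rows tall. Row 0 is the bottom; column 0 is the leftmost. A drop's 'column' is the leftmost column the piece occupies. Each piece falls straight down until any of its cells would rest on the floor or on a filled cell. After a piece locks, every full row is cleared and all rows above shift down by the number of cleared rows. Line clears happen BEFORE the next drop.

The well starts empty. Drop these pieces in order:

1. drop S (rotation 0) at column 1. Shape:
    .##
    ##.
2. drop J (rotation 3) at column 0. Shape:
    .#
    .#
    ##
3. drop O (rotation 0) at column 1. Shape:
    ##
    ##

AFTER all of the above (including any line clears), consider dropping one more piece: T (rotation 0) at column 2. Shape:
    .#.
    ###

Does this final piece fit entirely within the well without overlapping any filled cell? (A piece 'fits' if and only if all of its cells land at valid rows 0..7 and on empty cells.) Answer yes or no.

Answer: yes

Derivation:
Drop 1: S rot0 at col 1 lands with bottom-row=0; cleared 0 line(s) (total 0); column heights now [0 1 2 2 0], max=2
Drop 2: J rot3 at col 0 lands with bottom-row=1; cleared 0 line(s) (total 0); column heights now [2 4 2 2 0], max=4
Drop 3: O rot0 at col 1 lands with bottom-row=4; cleared 0 line(s) (total 0); column heights now [2 6 6 2 0], max=6
Test piece T rot0 at col 2 (width 3): heights before test = [2 6 6 2 0]; fits = True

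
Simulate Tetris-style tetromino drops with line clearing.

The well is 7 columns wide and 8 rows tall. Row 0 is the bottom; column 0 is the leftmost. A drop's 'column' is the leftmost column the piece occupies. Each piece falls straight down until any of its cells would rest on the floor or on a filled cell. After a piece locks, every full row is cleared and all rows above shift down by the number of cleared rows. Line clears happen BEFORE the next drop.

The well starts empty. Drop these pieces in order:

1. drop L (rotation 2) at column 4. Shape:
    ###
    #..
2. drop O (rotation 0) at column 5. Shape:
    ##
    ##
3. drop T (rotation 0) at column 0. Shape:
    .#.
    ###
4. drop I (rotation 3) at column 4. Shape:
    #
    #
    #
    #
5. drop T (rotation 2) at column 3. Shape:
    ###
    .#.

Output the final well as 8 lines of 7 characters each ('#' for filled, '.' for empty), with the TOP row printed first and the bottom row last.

Answer: ...###.
....#..
....#..
....#..
....###
....###
.#..###
###.#..

Derivation:
Drop 1: L rot2 at col 4 lands with bottom-row=0; cleared 0 line(s) (total 0); column heights now [0 0 0 0 2 2 2], max=2
Drop 2: O rot0 at col 5 lands with bottom-row=2; cleared 0 line(s) (total 0); column heights now [0 0 0 0 2 4 4], max=4
Drop 3: T rot0 at col 0 lands with bottom-row=0; cleared 0 line(s) (total 0); column heights now [1 2 1 0 2 4 4], max=4
Drop 4: I rot3 at col 4 lands with bottom-row=2; cleared 0 line(s) (total 0); column heights now [1 2 1 0 6 4 4], max=6
Drop 5: T rot2 at col 3 lands with bottom-row=6; cleared 0 line(s) (total 0); column heights now [1 2 1 8 8 8 4], max=8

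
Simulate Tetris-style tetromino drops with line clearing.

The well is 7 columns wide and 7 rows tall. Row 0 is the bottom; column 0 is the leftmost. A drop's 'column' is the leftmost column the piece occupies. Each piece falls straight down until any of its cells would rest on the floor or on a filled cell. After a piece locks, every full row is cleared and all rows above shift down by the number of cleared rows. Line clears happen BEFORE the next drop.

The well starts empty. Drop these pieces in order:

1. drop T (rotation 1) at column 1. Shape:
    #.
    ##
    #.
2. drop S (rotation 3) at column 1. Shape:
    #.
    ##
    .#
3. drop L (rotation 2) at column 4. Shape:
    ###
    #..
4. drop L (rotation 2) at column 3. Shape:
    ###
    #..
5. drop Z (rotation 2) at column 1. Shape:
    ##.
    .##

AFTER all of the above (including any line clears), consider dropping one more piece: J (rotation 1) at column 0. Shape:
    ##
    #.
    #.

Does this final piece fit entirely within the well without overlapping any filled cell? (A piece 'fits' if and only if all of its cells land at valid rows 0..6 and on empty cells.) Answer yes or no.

Answer: yes

Derivation:
Drop 1: T rot1 at col 1 lands with bottom-row=0; cleared 0 line(s) (total 0); column heights now [0 3 2 0 0 0 0], max=3
Drop 2: S rot3 at col 1 lands with bottom-row=2; cleared 0 line(s) (total 0); column heights now [0 5 4 0 0 0 0], max=5
Drop 3: L rot2 at col 4 lands with bottom-row=0; cleared 0 line(s) (total 0); column heights now [0 5 4 0 2 2 2], max=5
Drop 4: L rot2 at col 3 lands with bottom-row=1; cleared 0 line(s) (total 0); column heights now [0 5 4 3 3 3 2], max=5
Drop 5: Z rot2 at col 1 lands with bottom-row=4; cleared 0 line(s) (total 0); column heights now [0 6 6 5 3 3 2], max=6
Test piece J rot1 at col 0 (width 2): heights before test = [0 6 6 5 3 3 2]; fits = True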